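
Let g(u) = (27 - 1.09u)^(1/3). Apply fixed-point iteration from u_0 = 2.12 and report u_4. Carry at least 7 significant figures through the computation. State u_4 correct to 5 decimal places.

u_1 = g(2.120000) = 2.911850
u_2 = g(2.911850) = 2.877515
u_3 = g(2.877515) = 2.879021
u_4 = g(2.879021) = 2.878955

2.87895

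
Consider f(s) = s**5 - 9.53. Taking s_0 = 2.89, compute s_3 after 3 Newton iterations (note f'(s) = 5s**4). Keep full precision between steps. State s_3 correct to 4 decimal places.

1.6840

s_0 = 2.890000: f = 192.069390, f' = 348.787872 → s_1 = 2.890000 - (192.069390)/(348.787872) = 2.339323
s_1 = 2.339323: f = 60.526936, f' = 149.737616 → s_2 = 2.339323 - (60.526936)/(149.737616) = 1.935103
s_2 = 1.935103: f = 17.604428, f' = 70.111062 → s_3 = 1.935103 - (17.604428)/(70.111062) = 1.684010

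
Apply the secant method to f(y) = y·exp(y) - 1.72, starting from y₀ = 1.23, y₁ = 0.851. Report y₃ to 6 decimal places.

0.785717

f(y_0) = 2.488112, f(y_1) = 0.273032
y_2 = 0.851000 - (0.273032)·(0.851000 - 1.230000)/(0.273032 - (2.488112)) = 0.804284; f(y_2) = 0.077653
y_3 = 0.804284 - (0.077653)·(0.804284 - 0.851000)/(0.077653 - (0.273032)) = 0.785717; f(y_3) = 0.003848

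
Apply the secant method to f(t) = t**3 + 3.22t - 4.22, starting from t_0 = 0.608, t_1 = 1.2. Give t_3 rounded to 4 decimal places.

Secant update: t_(k+1) = t_k − f(t_k)·(t_k − t_(k-1))/(f(t_k) − f(t_(k-1))).
f(t_0) = -2.037484, f(t_1) = 1.372000
t_2 = 1.200000 - (1.372000)·(1.200000 - 0.608000)/(1.372000 - (-2.037484)) = 0.961775; f(t_2) = -0.233431
t_3 = 0.961775 - (-0.233431)·(0.961775 - 1.200000)/(-0.233431 - (1.372000)) = 0.996413; f(t_3) = -0.022271

0.9964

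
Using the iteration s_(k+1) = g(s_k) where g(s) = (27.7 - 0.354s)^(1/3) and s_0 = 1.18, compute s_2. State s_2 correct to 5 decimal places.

2.98639

s_1 = g(1.180000) = 3.010419
s_2 = g(3.010419) = 2.986394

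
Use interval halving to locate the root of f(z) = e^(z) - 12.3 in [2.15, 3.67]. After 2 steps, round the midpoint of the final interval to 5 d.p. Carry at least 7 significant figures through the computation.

2.34000

f(2.150000) = -3.715142, f(3.670000) = 26.951906 (opposite signs)
step 1: m = 2.910000, f(m) = 6.056799 > 0 → root in [2.150000, 2.910000]
step 2: m = 2.530000, f(m) = 0.253506 > 0 → root in [2.150000, 2.530000]
Midpoint of [2.150000, 2.530000] = 2.340000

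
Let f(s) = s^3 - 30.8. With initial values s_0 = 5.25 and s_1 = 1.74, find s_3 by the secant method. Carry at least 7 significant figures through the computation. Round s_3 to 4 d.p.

3.7268

f(s_0) = 113.903125, f(s_1) = -25.531976
s_2 = 1.740000 - (-25.531976)·(1.740000 - 5.250000)/(-25.531976 - (113.903125)) = 2.382716; f(s_2) = -17.272514
s_3 = 2.382716 - (-17.272514)·(2.382716 - 1.740000)/(-17.272514 - (-25.531976)) = 3.726791; f(s_3) = 20.961274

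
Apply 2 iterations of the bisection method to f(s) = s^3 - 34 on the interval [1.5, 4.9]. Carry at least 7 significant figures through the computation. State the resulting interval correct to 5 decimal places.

[3.20000, 4.05000]

f(1.500000) = -30.625000, f(4.900000) = 83.649000 (opposite signs)
step 1: m = 3.200000, f(m) = -1.232000 < 0 → root in [3.200000, 4.900000]
step 2: m = 4.050000, f(m) = 32.430125 > 0 → root in [3.200000, 4.050000]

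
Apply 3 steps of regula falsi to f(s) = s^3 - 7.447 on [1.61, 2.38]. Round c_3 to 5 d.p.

1.95015

False-position update: c = (a·f(b) − b·f(a))/(f(b) − f(a)); replace the endpoint whose sign matches f(c).
f(1.610000) = -3.273719, f(2.380000) = 6.034272
step 1: c = 1.880817, f(c) = -0.793660 < 0 → new bracket [1.880817, 2.380000]
step 2: c = 1.938841, f(c) = -0.158697 < 0 → new bracket [1.938841, 2.380000]
step 3: c = 1.950146, f(c) = -0.030464 < 0 → new bracket [1.950146, 2.380000]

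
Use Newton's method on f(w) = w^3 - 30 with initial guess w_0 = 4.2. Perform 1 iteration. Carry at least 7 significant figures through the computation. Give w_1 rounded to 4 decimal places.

f'(w) = 3w^2
w_0 = 4.200000: f = 44.088000, f' = 52.920000 → w_1 = 4.200000 - (44.088000)/(52.920000) = 3.366893

3.3669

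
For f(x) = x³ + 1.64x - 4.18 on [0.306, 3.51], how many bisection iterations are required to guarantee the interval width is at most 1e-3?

12

Initial width b − a = 3.51 − 0.306 = 3.204000.
After n steps the width is (b−a)/2^n; need (b−a)/2^n ≤ 1e-3.
So n ≥ log₂(3.204000/1e-3) = log₂(3204.0000) ≈ 11.6457.
Hence n = 12.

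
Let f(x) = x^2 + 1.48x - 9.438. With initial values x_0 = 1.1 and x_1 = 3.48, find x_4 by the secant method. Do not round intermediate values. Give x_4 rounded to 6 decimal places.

2.421305

f(x_0) = -6.600000, f(x_1) = 7.822800
x_2 = 3.480000 - (7.822800)·(3.480000 - 1.100000)/(7.822800 - (-6.600000)) = 2.189109; f(x_2) = -1.405921
x_3 = 2.189109 - (-1.405921)·(2.189109 - 3.480000)/(-1.405921 - (7.822800)) = 2.385766; f(x_3) = -0.215189
x_4 = 2.385766 - (-0.215189)·(2.385766 - 2.189109)/(-0.215189 - (-1.405921)) = 2.421305; f(x_4) = 0.008252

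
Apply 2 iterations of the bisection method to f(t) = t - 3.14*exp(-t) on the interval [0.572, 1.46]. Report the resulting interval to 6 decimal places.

[1.016000, 1.238000]

f(0.572000) = -1.200202, f(1.460000) = 0.730778 (opposite signs)
step 1: m = 1.016000, f(m) = -0.120806 < 0 → root in [1.016000, 1.460000]
step 2: m = 1.238000, f(m) = 0.327514 > 0 → root in [1.016000, 1.238000]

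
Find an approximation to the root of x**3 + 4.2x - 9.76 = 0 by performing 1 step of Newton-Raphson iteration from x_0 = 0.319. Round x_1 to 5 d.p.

f'(x) = 3x**2 + 4.2
x_0 = 0.319000: f = -8.387738, f' = 4.505283 → x_1 = 0.319000 - (-8.387738)/(4.505283) = 2.180756

2.18076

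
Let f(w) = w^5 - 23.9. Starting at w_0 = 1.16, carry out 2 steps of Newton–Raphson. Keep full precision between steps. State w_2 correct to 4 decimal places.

2.8839

Newton update: w ← w − f(w)/f'(w).
f'(w) = 5w^4
w_0 = 1.160000: f = -21.799658, f' = 9.053197 → w_1 = 1.160000 - (-21.799658)/(9.053197) = 3.567951
w_1 = 3.567951: f = 554.322091, f' = 810.299831 → w_2 = 3.567951 - (554.322091)/(810.299831) = 2.883856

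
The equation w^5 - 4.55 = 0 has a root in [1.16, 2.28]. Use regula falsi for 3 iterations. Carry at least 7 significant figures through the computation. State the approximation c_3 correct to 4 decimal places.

f(1.160000) = -2.449658, f(2.280000) = 57.063267
step 1: c = 1.206101, f(c) = -1.997776 < 0 → new bracket [1.206101, 2.280000]
step 2: c = 1.242426, f(c) = -1.589579 < 0 → new bracket [1.242426, 2.280000]
step 3: c = 1.270546, f(c) = -1.239052 < 0 → new bracket [1.270546, 2.280000]

1.2705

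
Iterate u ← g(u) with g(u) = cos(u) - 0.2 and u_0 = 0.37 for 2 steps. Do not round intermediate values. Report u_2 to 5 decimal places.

0.54362

u_1 = g(0.370000) = 0.732327
u_2 = g(0.732327) = 0.543620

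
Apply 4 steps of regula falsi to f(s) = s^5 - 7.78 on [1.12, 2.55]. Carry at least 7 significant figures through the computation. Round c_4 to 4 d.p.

1.3677

f(1.120000) = -6.017658, f(2.550000) = 100.040391
step 1: c = 1.201137, f(c) = -5.279867 < 0 → new bracket [1.201137, 2.550000]
step 2: c = 1.268758, f(c) = -4.492290 < 0 → new bracket [1.268758, 2.550000]
step 3: c = 1.323819, f(c) = -3.714226 < 0 → new bracket [1.323819, 2.550000]
step 4: c = 1.367714, f(c) = -2.993956 < 0 → new bracket [1.367714, 2.550000]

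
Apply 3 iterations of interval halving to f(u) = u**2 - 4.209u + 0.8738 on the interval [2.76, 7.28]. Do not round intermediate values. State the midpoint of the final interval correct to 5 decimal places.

f(2.760000) = -3.125440, f(7.280000) = 23.230680 (opposite signs)
step 1: m = 5.020000, f(m) = 4.945020 > 0 → root in [2.760000, 5.020000]
step 2: m = 3.890000, f(m) = -0.367110 < 0 → root in [3.890000, 5.020000]
step 3: m = 4.455000, f(m) = 1.969730 > 0 → root in [3.890000, 4.455000]
Midpoint of [3.890000, 4.455000] = 4.172500

4.17250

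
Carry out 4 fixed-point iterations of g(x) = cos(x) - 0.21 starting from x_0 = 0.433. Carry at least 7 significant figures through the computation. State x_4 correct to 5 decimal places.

0.59257

x_1 = g(0.433000) = 0.697711
x_2 = g(0.697711) = 0.556315
x_3 = g(0.556315) = 0.639207
x_4 = g(0.639207) = 0.592569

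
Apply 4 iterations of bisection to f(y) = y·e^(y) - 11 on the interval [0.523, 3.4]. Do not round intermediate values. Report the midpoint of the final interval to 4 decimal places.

f(0.523000) = -10.117656, f(3.400000) = 90.877940 (opposite signs)
step 1: m = 1.961500, f(m) = 2.946234 > 0 → root in [0.523000, 1.961500]
step 2: m = 1.242250, f(m) = -6.697595 < 0 → root in [1.242250, 1.961500]
step 3: m = 1.601875, f(m) = -3.050971 < 0 → root in [1.601875, 1.961500]
step 4: m = 1.781688, f(m) = -0.417005 < 0 → root in [1.781688, 1.961500]
Midpoint of [1.781688, 1.961500] = 1.871594

1.8716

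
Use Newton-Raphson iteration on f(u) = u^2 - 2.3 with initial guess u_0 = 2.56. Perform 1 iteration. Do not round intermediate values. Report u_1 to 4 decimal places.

Newton update: u ← u − f(u)/f'(u).
f'(u) = 2u
u_0 = 2.560000: f = 4.253600, f' = 5.120000 → u_1 = 2.560000 - (4.253600)/(5.120000) = 1.729219

1.7292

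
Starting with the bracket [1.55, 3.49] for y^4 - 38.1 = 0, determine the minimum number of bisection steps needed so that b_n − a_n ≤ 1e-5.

18

Initial width b − a = 3.49 − 1.55 = 1.940000.
After n steps the width is (b−a)/2^n; need (b−a)/2^n ≤ 1e-5.
So n ≥ log₂(1.940000/1e-5) = log₂(194000.0000) ≈ 17.5657.
Hence n = 18.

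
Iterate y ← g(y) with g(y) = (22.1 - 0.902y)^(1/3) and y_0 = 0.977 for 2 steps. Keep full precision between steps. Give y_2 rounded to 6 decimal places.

y_1 = g(0.977000) = 2.768471
y_2 = g(2.768471) = 2.696330

2.696330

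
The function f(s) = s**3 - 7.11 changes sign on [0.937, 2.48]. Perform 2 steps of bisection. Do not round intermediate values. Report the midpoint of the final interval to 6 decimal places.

1.901375

f(0.937000) = -6.287343, f(2.480000) = 8.142992 (opposite signs)
step 1: m = 1.708500, f(m) = -2.122936 < 0 → root in [1.708500, 2.480000]
step 2: m = 2.094250, f(m) = 2.075136 > 0 → root in [1.708500, 2.094250]
Midpoint of [1.708500, 2.094250] = 1.901375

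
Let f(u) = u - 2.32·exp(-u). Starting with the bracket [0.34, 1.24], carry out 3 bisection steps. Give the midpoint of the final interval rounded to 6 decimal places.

f(0.340000) = -1.311307, f(1.240000) = 0.568629 (opposite signs)
step 1: m = 0.790000, f(m) = -0.262920 < 0 → root in [0.790000, 1.240000]
step 2: m = 1.015000, f(m) = 0.174226 > 0 → root in [0.790000, 1.015000]
step 3: m = 0.902500, f(m) = -0.038386 < 0 → root in [0.902500, 1.015000]
Midpoint of [0.902500, 1.015000] = 0.958750

0.958750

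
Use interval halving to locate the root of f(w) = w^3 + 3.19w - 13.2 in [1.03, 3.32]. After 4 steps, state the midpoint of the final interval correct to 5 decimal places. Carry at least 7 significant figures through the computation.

1.96031

f(1.030000) = -8.821573, f(3.320000) = 33.985168 (opposite signs)
step 1: m = 2.175000, f(m) = 4.027359 > 0 → root in [1.030000, 2.175000]
step 2: m = 1.602500, f(m) = -3.972795 < 0 → root in [1.602500, 2.175000]
step 3: m = 1.888750, f(m) = -0.437005 < 0 → root in [1.888750, 2.175000]
step 4: m = 2.031875, f(m) = 1.670310 > 0 → root in [1.888750, 2.031875]
Midpoint of [1.888750, 2.031875] = 1.960312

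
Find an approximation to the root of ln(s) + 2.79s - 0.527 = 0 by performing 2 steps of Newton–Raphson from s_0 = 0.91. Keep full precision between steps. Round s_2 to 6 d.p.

0.462916

Newton update: s ← s − f(s)/f'(s).
f'(s) = 1/s + 2.79
s_0 = 0.910000: f = 1.917589, f' = 3.888901 → s_1 = 0.910000 - (1.917589)/(3.888901) = 0.416907
s_1 = 0.416907: f = -0.238721, f' = 5.188616 → s_2 = 0.416907 - (-0.238721)/(5.188616) = 0.462916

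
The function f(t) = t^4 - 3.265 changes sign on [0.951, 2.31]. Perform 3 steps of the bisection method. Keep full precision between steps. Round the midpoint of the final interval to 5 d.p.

1.37569

f(0.951000) = -2.447059, f(2.310000) = 25.208963 (opposite signs)
step 1: m = 1.630500, f(m) = 3.802783 > 0 → root in [0.951000, 1.630500]
step 2: m = 1.290750, f(m) = -0.489326 < 0 → root in [1.290750, 1.630500]
step 3: m = 1.460625, f(m) = 1.286504 > 0 → root in [1.290750, 1.460625]
Midpoint of [1.290750, 1.460625] = 1.375688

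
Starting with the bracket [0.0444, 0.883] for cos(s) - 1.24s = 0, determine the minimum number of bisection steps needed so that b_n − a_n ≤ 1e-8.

Initial width b − a = 0.883 − 0.0444 = 0.838600.
After n steps the width is (b−a)/2^n; need (b−a)/2^n ≤ 1e-8.
So n ≥ log₂(0.838600/1e-8) = log₂(83860000.0000) ≈ 26.3215.
Hence n = 27.

27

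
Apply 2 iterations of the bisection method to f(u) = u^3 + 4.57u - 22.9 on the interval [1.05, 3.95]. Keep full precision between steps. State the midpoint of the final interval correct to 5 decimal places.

f(1.050000) = -16.943875, f(3.950000) = 56.781375 (opposite signs)
step 1: m = 2.500000, f(m) = 4.150000 > 0 → root in [1.050000, 2.500000]
step 2: m = 1.775000, f(m) = -9.195891 < 0 → root in [1.775000, 2.500000]
Midpoint of [1.775000, 2.500000] = 2.137500

2.13750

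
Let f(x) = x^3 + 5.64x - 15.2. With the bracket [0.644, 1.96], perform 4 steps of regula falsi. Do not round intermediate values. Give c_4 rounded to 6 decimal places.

f(0.644000) = -11.300750, f(1.960000) = 3.383936
step 1: c = 1.656741, f(c) = -1.308570 < 0 → new bracket [1.656741, 1.960000]
step 2: c = 1.741309, f(c) = -0.099093 < 0 → new bracket [1.741309, 1.960000]
step 3: c = 1.747531, f(c) = -0.007203 < 0 → new bracket [1.747531, 1.960000]
step 4: c = 1.747982, f(c) = -0.000522 < 0 → new bracket [1.747982, 1.960000]

1.747982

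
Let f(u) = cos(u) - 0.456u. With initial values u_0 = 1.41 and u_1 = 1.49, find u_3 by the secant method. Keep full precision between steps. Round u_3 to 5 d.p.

f(u_0) = -0.482856, f(u_1) = -0.598732
u_2 = 1.490000 - (-0.598732)·(1.490000 - 1.410000)/(-0.598732 - (-0.482856)) = 1.076639; f(u_2) = -0.016658
u_3 = 1.076639 - (-0.016658)·(1.076639 - 1.490000)/(-0.016658 - (-0.598732)) = 1.064810; f(u_3) = -0.000883

1.06481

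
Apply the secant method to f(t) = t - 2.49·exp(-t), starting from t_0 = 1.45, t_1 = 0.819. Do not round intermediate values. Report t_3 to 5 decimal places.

0.95717

Secant update: t_(k+1) = t_k − f(t_k)·(t_k − t_(k-1))/(f(t_k) − f(t_(k-1))).
f(t_0) = 0.865920, f(t_1) = -0.278772
t_2 = 0.819000 - (-0.278772)·(0.819000 - 1.450000)/(-0.278772 - (0.865920)) = 0.972670; f(t_2) = 0.031271
t_3 = 0.972670 - (0.031271)·(0.972670 - 0.819000)/(0.031271 - (-0.278772)) = 0.957171; f(t_3) = 0.001067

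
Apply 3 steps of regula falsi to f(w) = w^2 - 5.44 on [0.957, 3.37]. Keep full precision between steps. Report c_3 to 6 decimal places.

False-position update: c = (a·f(b) − b·f(a))/(f(b) − f(a)); replace the endpoint whose sign matches f(c).
f(0.957000) = -4.524151, f(3.370000) = 5.916900
step 1: c = 2.002563, f(c) = -1.429742 < 0 → new bracket [2.002563, 3.370000]
step 2: c = 2.268682, f(c) = -0.293082 < 0 → new bracket [2.268682, 3.370000]
step 3: c = 2.320659, f(c) = -0.054542 < 0 → new bracket [2.320659, 3.370000]

2.320659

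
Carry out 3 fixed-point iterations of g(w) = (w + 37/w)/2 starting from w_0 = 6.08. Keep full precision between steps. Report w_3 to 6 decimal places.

6.082763

w_1 = g(6.080000) = 6.082763
w_2 = g(6.082763) = 6.082763
w_3 = g(6.082763) = 6.082763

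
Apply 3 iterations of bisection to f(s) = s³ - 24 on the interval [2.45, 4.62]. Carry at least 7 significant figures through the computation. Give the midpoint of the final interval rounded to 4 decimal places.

2.8569

f(2.450000) = -9.293875, f(4.620000) = 74.611128 (opposite signs)
step 1: m = 3.535000, f(m) = 20.174155 > 0 → root in [2.450000, 3.535000]
step 2: m = 2.992500, f(m) = 2.798006 > 0 → root in [2.450000, 2.992500]
step 3: m = 2.721250, f(m) = -3.848595 < 0 → root in [2.721250, 2.992500]
Midpoint of [2.721250, 2.992500] = 2.856875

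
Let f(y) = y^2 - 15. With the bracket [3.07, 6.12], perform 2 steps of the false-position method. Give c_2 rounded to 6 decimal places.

f(3.070000) = -5.575100, f(6.120000) = 22.454400
step 1: c = 3.676649, f(c) = -1.482256 < 0 → new bracket [3.676649, 6.120000]
step 2: c = 3.827951, f(c) = -0.346792 < 0 → new bracket [3.827951, 6.120000]

3.827951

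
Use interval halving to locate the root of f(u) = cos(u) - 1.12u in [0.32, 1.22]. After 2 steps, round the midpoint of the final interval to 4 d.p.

0.6575

f(0.320000) = 0.590835, f(1.220000) = -1.022754 (opposite signs)
step 1: m = 0.770000, f(m) = -0.144489 < 0 → root in [0.320000, 0.770000]
step 2: m = 0.545000, f(m) = 0.244727 > 0 → root in [0.545000, 0.770000]
Midpoint of [0.545000, 0.770000] = 0.657500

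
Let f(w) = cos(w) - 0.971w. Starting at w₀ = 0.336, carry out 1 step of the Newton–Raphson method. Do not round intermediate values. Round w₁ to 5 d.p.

Newton update: w ← w − f(w)/f'(w).
f'(w) = -sin(w) - 0.971
w_0 = 0.336000: f = 0.617825, f' = -1.300713 → w_1 = 0.336000 - (0.617825)/(-1.300713) = 0.810989

0.81099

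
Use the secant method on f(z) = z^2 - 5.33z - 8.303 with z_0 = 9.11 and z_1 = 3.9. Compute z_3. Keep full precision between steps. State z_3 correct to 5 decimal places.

f(z_0) = 26.132800, f(z_1) = -13.880000
z_2 = 3.900000 - (-13.880000)·(3.900000 - 9.110000)/(-13.880000 - (26.132800)) = 5.707292; f(z_2) = -6.149686
z_3 = 5.707292 - (-6.149686)·(5.707292 - 3.900000)/(-6.149686 - (-13.880000)) = 7.145044; f(z_3) = 4.665570

7.14504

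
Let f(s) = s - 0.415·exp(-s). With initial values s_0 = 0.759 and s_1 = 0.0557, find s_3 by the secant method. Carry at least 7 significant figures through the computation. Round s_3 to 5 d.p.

Secant update: s_(k+1) = s_k − f(s_k)·(s_k − s_(k-1))/(f(s_k) − f(s_(k-1))).
f(s_0) = 0.564724, f(s_1) = -0.336816
s_2 = 0.055700 - (-0.336816)·(0.055700 - 0.759000)/(-0.336816 - (0.564724)) = 0.318454; f(s_2) = 0.016635
s_3 = 0.318454 - (0.016635)·(0.318454 - 0.055700)/(0.016635 - (-0.336816)) = 0.306087; f(s_3) = 0.000513

0.30609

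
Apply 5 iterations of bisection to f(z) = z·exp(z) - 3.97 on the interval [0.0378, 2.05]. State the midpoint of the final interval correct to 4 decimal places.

1.2011

f(0.037800) = -3.930744, f(2.050000) = 11.954197 (opposite signs)
step 1: m = 1.043900, f(m) = -1.005040 < 0 → root in [1.043900, 2.050000]
step 2: m = 1.546950, f(m) = 3.296213 > 0 → root in [1.043900, 1.546950]
step 3: m = 1.295425, f(m) = 0.761602 > 0 → root in [1.043900, 1.295425]
step 4: m = 1.169662, f(m) = -0.202628 < 0 → root in [1.169662, 1.295425]
step 5: m = 1.232544, f(m) = 0.257555 > 0 → root in [1.169662, 1.232544]
Midpoint of [1.169662, 1.232544] = 1.201103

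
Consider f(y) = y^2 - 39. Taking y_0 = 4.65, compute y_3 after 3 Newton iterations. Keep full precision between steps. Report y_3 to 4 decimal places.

6.2450

f'(y) = 2y
y_0 = 4.650000: f = -17.377500, f' = 9.300000 → y_1 = 4.650000 - (-17.377500)/(9.300000) = 6.518548
y_1 = 6.518548: f = 3.491473, f' = 13.037097 → y_2 = 6.518548 - (3.491473)/(13.037097) = 6.250738
y_2 = 6.250738: f = 0.071723, f' = 12.501476 → y_3 = 6.250738 - (0.071723)/(12.501476) = 6.245001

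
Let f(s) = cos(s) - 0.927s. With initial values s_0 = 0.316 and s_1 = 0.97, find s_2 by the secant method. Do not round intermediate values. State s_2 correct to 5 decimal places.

f(s_0) = 0.657554, f(s_1) = -0.333890
s_2 = 0.970000 - (-0.333890)·(0.970000 - 0.316000)/(-0.333890 - (0.657554)) = 0.749751; f(s_2) = 0.036839

0.74975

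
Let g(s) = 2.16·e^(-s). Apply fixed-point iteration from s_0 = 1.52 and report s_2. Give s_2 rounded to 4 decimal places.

1.3467

s_1 = g(1.520000) = 0.472418
s_2 = g(0.472418) = 1.346745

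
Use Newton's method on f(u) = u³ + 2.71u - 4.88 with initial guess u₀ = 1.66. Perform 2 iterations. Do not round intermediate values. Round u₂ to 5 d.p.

f'(u) = 3u² + 2.71
u_0 = 1.660000: f = 4.192896, f' = 10.976800 → u_1 = 1.660000 - (4.192896)/(10.976800) = 1.278022
u_1 = 1.278022: f = 0.670884, f' = 7.610021 → u_2 = 1.278022 - (0.670884)/(7.610021) = 1.189864

1.18986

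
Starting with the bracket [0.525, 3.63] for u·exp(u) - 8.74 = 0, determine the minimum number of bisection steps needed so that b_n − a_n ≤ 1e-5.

19

Initial width b − a = 3.63 − 0.525 = 3.105000.
After n steps the width is (b−a)/2^n; need (b−a)/2^n ≤ 1e-5.
So n ≥ log₂(3.105000/1e-5) = log₂(310500.0000) ≈ 18.2442.
Hence n = 19.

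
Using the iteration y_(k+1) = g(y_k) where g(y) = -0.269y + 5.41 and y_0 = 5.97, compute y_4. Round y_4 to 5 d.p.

y_1 = g(5.970000) = 3.804070
y_2 = g(3.804070) = 4.386705
y_3 = g(4.386705) = 4.229976
y_4 = g(4.229976) = 4.272136

4.27214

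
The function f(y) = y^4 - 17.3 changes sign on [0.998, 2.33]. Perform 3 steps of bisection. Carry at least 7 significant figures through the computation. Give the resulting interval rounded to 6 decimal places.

[1.997000, 2.163500]

f(0.998000) = -16.307976, f(2.330000) = 12.172955 (opposite signs)
step 1: m = 1.664000, f(m) = -9.633215 < 0 → root in [1.664000, 2.330000]
step 2: m = 1.997000, f(m) = -1.395784 < 0 → root in [1.997000, 2.330000]
step 3: m = 2.163500, f(m) = 4.609254 > 0 → root in [1.997000, 2.163500]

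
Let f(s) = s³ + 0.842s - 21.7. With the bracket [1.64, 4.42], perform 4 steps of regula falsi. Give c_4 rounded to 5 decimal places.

2.64150

False-position update: c = (a·f(b) − b·f(a))/(f(b) − f(a)); replace the endpoint whose sign matches f(c).
f(1.640000) = -15.908176, f(4.420000) = 68.372528
step 1: c = 2.164731, f(c) = -9.733231 < 0 → new bracket [2.164731, 4.420000]
step 2: c = 2.445774, f(c) = -5.010501 < 0 → new bracket [2.445774, 4.420000]
step 3: c = 2.580572, f(c) = -2.342228 < 0 → new bracket [2.580572, 4.420000]
step 4: c = 2.641498, f(c) = -1.044784 < 0 → new bracket [2.641498, 4.420000]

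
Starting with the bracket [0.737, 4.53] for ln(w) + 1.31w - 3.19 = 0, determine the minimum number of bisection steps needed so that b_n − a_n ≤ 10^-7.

Initial width b − a = 4.53 − 0.737 = 3.793000.
After n steps the width is (b−a)/2^n; need (b−a)/2^n ≤ 10^-7.
So n ≥ log₂(3.793000/10^-7) = log₂(37930000.0000) ≈ 25.1768.
Hence n = 26.

26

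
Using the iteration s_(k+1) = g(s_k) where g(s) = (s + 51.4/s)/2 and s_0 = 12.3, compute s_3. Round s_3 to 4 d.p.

7.1697

s_1 = g(12.300000) = 8.239431
s_2 = g(8.239431) = 7.238863
s_3 = g(7.238863) = 7.169713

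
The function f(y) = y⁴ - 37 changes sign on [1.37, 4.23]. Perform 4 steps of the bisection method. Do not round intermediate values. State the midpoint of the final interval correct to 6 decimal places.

f(1.370000) = -33.477246, f(4.230000) = 283.155870 (opposite signs)
step 1: m = 2.800000, f(m) = 24.465600 > 0 → root in [1.370000, 2.800000]
step 2: m = 2.085000, f(m) = -18.101635 < 0 → root in [2.085000, 2.800000]
step 3: m = 2.442500, f(m) = -1.409156 < 0 → root in [2.442500, 2.800000]
step 4: m = 2.621250, f(m) = 10.209975 > 0 → root in [2.442500, 2.621250]
Midpoint of [2.442500, 2.621250] = 2.531875

2.531875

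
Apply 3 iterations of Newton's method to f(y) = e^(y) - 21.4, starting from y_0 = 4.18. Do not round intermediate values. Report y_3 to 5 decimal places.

f'(y) = e^(y)
y_0 = 4.180000: f = 43.965853, f' = 65.365853 → y_1 = 4.180000 - (43.965853)/(65.365853) = 3.507388
y_1 = 3.507388: f = 11.961017, f' = 33.361017 → y_2 = 3.507388 - (11.961017)/(33.361017) = 3.148855
y_2 = 3.148855: f = 1.909367, f' = 23.309367 → y_3 = 3.148855 - (1.909367)/(23.309367) = 3.066941

3.06694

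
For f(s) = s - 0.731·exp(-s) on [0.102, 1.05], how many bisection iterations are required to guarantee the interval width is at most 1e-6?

20

Initial width b − a = 1.05 − 0.102 = 0.948000.
After n steps the width is (b−a)/2^n; need (b−a)/2^n ≤ 1e-6.
So n ≥ log₂(0.948000/1e-6) = log₂(948000.0000) ≈ 19.8545.
Hence n = 20.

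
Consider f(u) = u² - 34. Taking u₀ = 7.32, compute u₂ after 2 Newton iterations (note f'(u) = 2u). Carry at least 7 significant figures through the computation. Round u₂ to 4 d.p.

Newton update: u ← u − f(u)/f'(u).
u_0 = 7.320000: f = 19.582400, f' = 14.640000 → u_1 = 7.320000 - (19.582400)/(14.640000) = 5.982404
u_1 = 5.982404: f = 1.789162, f' = 11.964809 → u_2 = 5.982404 - (1.789162)/(11.964809) = 5.832869

5.8329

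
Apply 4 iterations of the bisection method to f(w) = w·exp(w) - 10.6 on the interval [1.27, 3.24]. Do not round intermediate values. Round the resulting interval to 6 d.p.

f(1.270000) = -6.077717, f(3.240000) = 72.129258 (opposite signs)
step 1: m = 2.255000, f(m) = 10.902086 > 0 → root in [1.270000, 2.255000]
step 2: m = 1.762500, f(m) = -0.329936 < 0 → root in [1.762500, 2.255000]
step 3: m = 2.008750, f(m) = 4.373211 > 0 → root in [1.762500, 2.008750]
step 4: m = 1.885625, f(m) = 1.827159 > 0 → root in [1.762500, 1.885625]

[1.762500, 1.885625]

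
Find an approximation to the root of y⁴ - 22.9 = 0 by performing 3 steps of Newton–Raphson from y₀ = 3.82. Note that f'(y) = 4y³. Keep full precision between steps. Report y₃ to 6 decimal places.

2.225386

Newton update: y ← y − f(y)/f'(y).
y_0 = 3.820000: f = 190.038138, f' = 222.971872 → y_1 = 3.820000 - (190.038138)/(222.971872) = 2.967704
y_1 = 2.967704: f = 54.667904, f' = 104.549398 → y_2 = 2.967704 - (54.667904)/(104.549398) = 2.444813
y_2 = 2.444813: f = 12.825844, f' = 58.451662 → y_3 = 2.444813 - (12.825844)/(58.451662) = 2.225386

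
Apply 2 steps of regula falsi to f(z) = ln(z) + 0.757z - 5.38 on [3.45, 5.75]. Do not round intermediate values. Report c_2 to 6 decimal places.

4.986004

f(3.450000) = -1.529976, f(5.750000) = 0.721950
step 1: c = 5.012638, f(c) = 0.026529 > 0 → new bracket [3.450000, 5.012638]
step 2: c = 4.986004, f(c) = 0.001040 > 0 → new bracket [3.450000, 4.986004]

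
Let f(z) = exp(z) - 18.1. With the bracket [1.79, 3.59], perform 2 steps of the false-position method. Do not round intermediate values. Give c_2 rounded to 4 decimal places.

f(1.790000) = -12.110548, f(3.590000) = 18.134076
step 1: c = 2.510756, f(c) = -5.785767 < 0 → new bracket [2.510756, 3.590000]
step 2: c = 2.771805, f(c) = -2.112536 < 0 → new bracket [2.771805, 3.590000]

2.7718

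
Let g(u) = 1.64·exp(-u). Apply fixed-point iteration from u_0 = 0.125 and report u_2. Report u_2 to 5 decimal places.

0.38574

u_1 = g(0.125000) = 1.447295
u_2 = g(1.447295) = 0.385737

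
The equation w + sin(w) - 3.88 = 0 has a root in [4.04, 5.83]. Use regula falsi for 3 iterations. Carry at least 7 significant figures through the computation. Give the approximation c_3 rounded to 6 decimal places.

4.842527

f(4.040000) = -0.622336, f(5.830000) = 1.512168
step 1: c = 4.561892, f(c) = -0.306804 < 0 → new bracket [4.561892, 5.830000]
step 2: c = 4.775783, f(c) = -0.102208 < 0 → new bracket [4.775783, 5.830000]
step 3: c = 4.842527, f(c) = -0.029017 < 0 → new bracket [4.842527, 5.830000]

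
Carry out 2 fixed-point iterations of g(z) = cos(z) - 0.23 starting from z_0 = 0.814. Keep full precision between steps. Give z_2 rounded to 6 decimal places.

z_1 = g(0.814000) = 0.456596
z_2 = g(0.456596) = 0.667559

0.667559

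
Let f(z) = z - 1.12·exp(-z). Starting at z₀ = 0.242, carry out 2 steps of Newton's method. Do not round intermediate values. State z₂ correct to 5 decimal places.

Newton update: z ← z − f(z)/f'(z).
f'(z) = 1 + 1.12·exp(-z)
z_0 = 0.242000: f = -0.637263, f' = 1.879263 → z_1 = 0.242000 - (-0.637263)/(1.879263) = 0.581103
z_1 = 0.581103: f = -0.045293, f' = 1.626395 → z_2 = 0.581103 - (-0.045293)/(1.626395) = 0.608951

0.60895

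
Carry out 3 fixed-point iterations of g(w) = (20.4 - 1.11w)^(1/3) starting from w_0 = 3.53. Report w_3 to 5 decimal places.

w_1 = g(3.530000) = 2.544880
w_2 = g(2.544880) = 2.599960
w_3 = g(2.599960) = 2.596941

2.59694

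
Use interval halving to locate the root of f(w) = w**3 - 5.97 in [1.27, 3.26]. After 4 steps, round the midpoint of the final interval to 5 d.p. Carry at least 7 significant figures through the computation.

1.82969

f(1.270000) = -3.921617, f(3.260000) = 28.675976 (opposite signs)
step 1: m = 2.265000, f(m) = 5.649960 > 0 → root in [1.270000, 2.265000]
step 2: m = 1.767500, f(m) = -0.448231 < 0 → root in [1.767500, 2.265000]
step 3: m = 2.016250, f(m) = 2.226589 > 0 → root in [1.767500, 2.016250]
step 4: m = 1.891875, f(m) = 0.801382 > 0 → root in [1.767500, 1.891875]
Midpoint of [1.767500, 1.891875] = 1.829687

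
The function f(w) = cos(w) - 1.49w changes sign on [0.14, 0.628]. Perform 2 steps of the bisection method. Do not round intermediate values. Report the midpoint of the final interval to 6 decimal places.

f(0.140000) = 0.781616, f(0.628000) = -0.126516 (opposite signs)
step 1: m = 0.384000, f(m) = 0.355014 > 0 → root in [0.384000, 0.628000]
step 2: m = 0.506000, f(m) = 0.120750 > 0 → root in [0.506000, 0.628000]
Midpoint of [0.506000, 0.628000] = 0.567000

0.567000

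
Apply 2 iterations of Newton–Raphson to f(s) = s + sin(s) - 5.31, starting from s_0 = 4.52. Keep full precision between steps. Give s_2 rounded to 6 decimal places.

5.760346

f'(s) = 1 + cos(s)
s_0 = 4.520000: f = -1.771550, f' = 0.808796 → s_1 = 4.520000 - (-1.771550)/(0.808796) = 6.710356
s_1 = 6.710356: f = 1.814653, f' = 1.910142 → s_2 = 6.710356 - (1.814653)/(1.910142) = 5.760346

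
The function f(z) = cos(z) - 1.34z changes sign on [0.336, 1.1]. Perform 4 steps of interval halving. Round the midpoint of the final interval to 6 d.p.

f(0.336000) = 0.493841, f(1.100000) = -1.020404 (opposite signs)
step 1: m = 0.718000, f(m) = -0.208997 < 0 → root in [0.336000, 0.718000]
step 2: m = 0.527000, f(m) = 0.158140 > 0 → root in [0.527000, 0.718000]
step 3: m = 0.622500, f(m) = -0.021727 < 0 → root in [0.527000, 0.622500]
step 4: m = 0.574750, f(m) = 0.069163 > 0 → root in [0.574750, 0.622500]
Midpoint of [0.574750, 0.622500] = 0.598625

0.598625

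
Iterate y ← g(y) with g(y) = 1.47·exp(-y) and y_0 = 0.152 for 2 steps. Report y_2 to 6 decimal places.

y_1 = g(0.152000) = 1.262713
y_2 = g(1.262713) = 0.415842

0.415842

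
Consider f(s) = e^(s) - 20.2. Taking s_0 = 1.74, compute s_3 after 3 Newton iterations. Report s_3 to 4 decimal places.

f'(s) = e^(s)
s_0 = 1.740000: f = -14.502657, f' = 5.697343 → s_1 = 1.740000 - (-14.502657)/(5.697343) = 4.285512
s_1 = 4.285512: f = 52.439735, f' = 72.639735 → s_2 = 4.285512 - (52.439735)/(72.639735) = 3.563597
s_2 = 3.563597: f = 15.089900, f' = 35.289900 → s_3 = 3.563597 - (15.089900)/(35.289900) = 3.135999

3.1360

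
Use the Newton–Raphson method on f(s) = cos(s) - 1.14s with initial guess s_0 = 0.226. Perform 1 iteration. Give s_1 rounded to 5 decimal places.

0.75158

f'(s) = -sin(s) - 1.14
s_0 = 0.226000: f = 0.716931, f' = -1.364081 → s_1 = 0.226000 - (0.716931)/(-1.364081) = 0.751578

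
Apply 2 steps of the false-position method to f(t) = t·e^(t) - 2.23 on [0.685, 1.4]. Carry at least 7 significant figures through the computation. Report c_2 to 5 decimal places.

f(0.685000) = -0.871116, f(1.400000) = 3.447280
step 1: c = 0.829231, f(c) = -0.329769 < 0 → new bracket [0.829231, 1.400000]
step 2: c = 0.879064, f(c) = -0.112646 < 0 → new bracket [0.879064, 1.400000]

0.87906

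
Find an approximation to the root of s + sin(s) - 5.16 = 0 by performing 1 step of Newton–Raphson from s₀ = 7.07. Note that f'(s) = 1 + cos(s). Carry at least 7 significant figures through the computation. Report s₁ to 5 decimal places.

5.53545

s_0 = 7.070000: f = 2.618108, f' = 1.706104 → s_1 = 7.070000 - (2.618108)/(1.706104) = 5.535447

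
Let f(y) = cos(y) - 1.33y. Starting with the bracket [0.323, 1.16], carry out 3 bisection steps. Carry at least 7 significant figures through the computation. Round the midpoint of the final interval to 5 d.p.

f(0.323000) = 0.518697, f(1.160000) = -1.143460 (opposite signs)
step 1: m = 0.741500, f(m) = -0.248739 < 0 → root in [0.323000, 0.741500]
step 2: m = 0.532250, f(m) = 0.153775 > 0 → root in [0.532250, 0.741500]
step 3: m = 0.636875, f(m) = -0.043086 < 0 → root in [0.532250, 0.636875]
Midpoint of [0.532250, 0.636875] = 0.584562

0.58456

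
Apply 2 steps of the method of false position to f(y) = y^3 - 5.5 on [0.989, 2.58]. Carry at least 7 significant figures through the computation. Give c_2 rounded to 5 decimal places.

f(0.989000) = -4.532638, f(2.580000) = 11.673512
step 1: c = 1.433981, f(c) = -2.551303 < 0 → new bracket [1.433981, 2.580000]
step 2: c = 1.639526, f(c) = -1.092879 < 0 → new bracket [1.639526, 2.580000]

1.63953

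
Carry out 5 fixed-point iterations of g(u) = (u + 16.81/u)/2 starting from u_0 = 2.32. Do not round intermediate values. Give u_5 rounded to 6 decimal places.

4.100000

u_1 = g(2.320000) = 4.782845
u_2 = g(4.782845) = 4.148745
u_3 = g(4.148745) = 4.100286
u_4 = g(4.100286) = 4.100000
u_5 = g(4.100000) = 4.100000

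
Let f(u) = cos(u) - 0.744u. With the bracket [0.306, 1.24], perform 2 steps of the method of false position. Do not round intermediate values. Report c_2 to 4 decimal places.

0.8651

False-position update: c = (a·f(b) − b·f(a))/(f(b) − f(a)); replace the endpoint whose sign matches f(c).
f(0.306000) = 0.725882, f(1.240000) = -0.597764
step 1: c = 0.818202, f(c) = 0.074793 > 0 → new bracket [0.818202, 1.240000]
step 2: c = 0.865109, f(c) = 0.004917 > 0 → new bracket [0.865109, 1.240000]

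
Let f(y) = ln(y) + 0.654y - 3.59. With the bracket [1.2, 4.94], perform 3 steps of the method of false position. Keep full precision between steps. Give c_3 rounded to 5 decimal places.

f(1.200000) = -2.622878, f(4.940000) = 1.238125
step 1: c = 3.740677, f(c) = 0.175670 > 0 → new bracket [1.200000, 3.740677]
step 2: c = 3.581195, f(c) = 0.027798 > 0 → new bracket [1.200000, 3.581195]
step 3: c = 3.556223, f(c) = 0.004469 > 0 → new bracket [1.200000, 3.556223]

3.55622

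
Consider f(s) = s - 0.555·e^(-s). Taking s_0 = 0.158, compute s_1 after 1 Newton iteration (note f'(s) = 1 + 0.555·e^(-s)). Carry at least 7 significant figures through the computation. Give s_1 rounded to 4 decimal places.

0.3723

Newton update: s ← s − f(s)/f'(s).
s_0 = 0.158000: f = -0.315887, f' = 1.473887 → s_1 = 0.158000 - (-0.315887)/(1.473887) = 0.372322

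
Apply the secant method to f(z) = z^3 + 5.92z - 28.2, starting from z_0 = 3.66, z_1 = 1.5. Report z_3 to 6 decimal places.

f(z_0) = 42.495096, f(z_1) = -15.945000
z_2 = 1.500000 - (-15.945000)·(1.500000 - 3.660000)/(-15.945000 - (42.495096)) = 2.089342; f(z_2) = -6.710387
z_3 = 2.089342 - (-6.710387)·(2.089342 - 1.500000)/(-6.710387 - (-15.945000)) = 2.517591; f(z_3) = 2.661292

2.517591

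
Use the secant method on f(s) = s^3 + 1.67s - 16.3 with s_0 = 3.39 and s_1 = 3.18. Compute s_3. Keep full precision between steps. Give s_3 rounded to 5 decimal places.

f(s_0) = 28.319519, f(s_1) = 21.168032
s_2 = 3.180000 - (21.168032)·(3.180000 - 3.390000)/(21.168032 - (28.319519)) = 2.558411; f(s_2) = 4.718538
s_3 = 2.558411 - (4.718538)·(2.558411 - 3.180000)/(4.718538 - (21.168032)) = 2.380108; f(s_3) = 1.157888

2.38011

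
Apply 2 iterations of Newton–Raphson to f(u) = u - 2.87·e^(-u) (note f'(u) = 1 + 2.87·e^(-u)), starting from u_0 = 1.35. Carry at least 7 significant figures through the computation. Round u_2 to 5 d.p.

1.02718

u_0 = 1.350000: f = 0.605980, f' = 1.744020 → u_1 = 1.350000 - (0.605980)/(1.744020) = 1.002538
u_1 = 1.002538: f = -0.050600, f' = 2.053138 → u_2 = 1.002538 - (-0.050600)/(2.053138) = 1.027183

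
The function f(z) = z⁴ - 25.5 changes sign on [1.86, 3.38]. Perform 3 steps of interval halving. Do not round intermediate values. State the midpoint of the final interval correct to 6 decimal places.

2.335000

f(1.860000) = -13.531168, f(3.380000) = 105.016915 (opposite signs)
step 1: m = 2.620000, f(m) = 21.619987 > 0 → root in [1.860000, 2.620000]
step 2: m = 2.240000, f(m) = -0.323690 < 0 → root in [2.240000, 2.620000]
step 3: m = 2.430000, f(m) = 9.367844 > 0 → root in [2.240000, 2.430000]
Midpoint of [2.240000, 2.430000] = 2.335000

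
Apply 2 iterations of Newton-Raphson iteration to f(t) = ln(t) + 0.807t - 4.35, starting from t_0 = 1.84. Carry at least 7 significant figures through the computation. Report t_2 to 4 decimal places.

3.7498

f'(t) = 1/t + 0.807
t_0 = 1.840000: f = -2.255354, f' = 1.350478 → t_1 = 1.840000 - (-2.255354)/(1.350478) = 3.510041
t_1 = 3.510041: f = -0.261769, f' = 1.091897 → t_2 = 3.510041 - (-0.261769)/(1.091897) = 3.749779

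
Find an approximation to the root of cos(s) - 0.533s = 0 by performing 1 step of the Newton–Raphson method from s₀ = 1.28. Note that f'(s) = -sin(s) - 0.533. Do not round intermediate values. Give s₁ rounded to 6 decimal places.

s_0 = 1.280000: f = -0.395525, f' = -1.491016 → s_1 = 1.280000 - (-0.395525)/(-1.491016) = 1.014728

1.014728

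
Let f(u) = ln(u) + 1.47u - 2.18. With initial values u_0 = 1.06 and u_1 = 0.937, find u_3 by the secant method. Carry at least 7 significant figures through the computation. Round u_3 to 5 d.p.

1.30211

f(u_0) = -0.563531, f(u_1) = -0.867682
u_2 = 0.937000 - (-0.867682)·(0.937000 - 1.060000)/(-0.867682 - (-0.563531)) = 1.287895; f(u_2) = -0.033786
u_3 = 1.287895 - (-0.033786)·(1.287895 - 0.937000)/(-0.033786 - (-0.867682)) = 1.302111; f(u_3) = -0.001909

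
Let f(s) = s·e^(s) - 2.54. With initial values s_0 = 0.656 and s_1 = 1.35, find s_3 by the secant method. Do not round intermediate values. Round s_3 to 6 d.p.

0.943869

f(s_0) = -1.275843, f(s_1) = 2.667524
s_2 = 1.350000 - (2.667524)·(1.350000 - 0.656000)/(2.667524 - (-1.275843)) = 0.880538; f(s_2) = -0.415970
s_3 = 0.880538 - (-0.415970)·(0.880538 - 1.350000)/(-0.415970 - (2.667524)) = 0.943869; f(s_3) = -0.114345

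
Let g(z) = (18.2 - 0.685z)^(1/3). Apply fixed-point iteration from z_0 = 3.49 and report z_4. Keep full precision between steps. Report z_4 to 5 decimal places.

z_1 = g(3.490000) = 2.509794
z_2 = g(2.509794) = 2.544833
z_3 = g(2.544833) = 2.543597
z_4 = g(2.543597) = 2.543641

2.54364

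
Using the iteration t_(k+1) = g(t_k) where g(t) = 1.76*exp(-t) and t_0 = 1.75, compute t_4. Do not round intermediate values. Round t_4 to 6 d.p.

t_1 = g(1.750000) = 0.305842
t_2 = g(0.305842) = 1.296245
t_3 = g(1.296245) = 0.481460
t_4 = g(0.481460) = 1.087469

1.087469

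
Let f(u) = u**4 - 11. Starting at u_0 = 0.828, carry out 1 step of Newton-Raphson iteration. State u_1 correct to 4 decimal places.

f'(u) = 4u**3
u_0 = 0.828000: f = -10.529975, f' = 2.270654 → u_1 = 0.828000 - (-10.529975)/(2.270654) = 5.465419

5.4654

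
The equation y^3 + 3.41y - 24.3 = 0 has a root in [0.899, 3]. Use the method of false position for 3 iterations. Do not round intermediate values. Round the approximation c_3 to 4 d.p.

f(0.899000) = -20.507837, f(3.000000) = 12.930000
step 1: c = 2.187569, f(c) = -6.371867 < 0 → new bracket [2.187569, 3.000000]
step 2: c = 2.455766, f(c) = -1.115635 < 0 → new bracket [2.455766, 3.000000]
step 3: c = 2.498994, f(c) = -0.172281 < 0 → new bracket [2.498994, 3.000000]

2.4990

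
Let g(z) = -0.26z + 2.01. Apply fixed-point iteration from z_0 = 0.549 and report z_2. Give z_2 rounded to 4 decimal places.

z_1 = g(0.549000) = 1.867260
z_2 = g(1.867260) = 1.524512

1.5245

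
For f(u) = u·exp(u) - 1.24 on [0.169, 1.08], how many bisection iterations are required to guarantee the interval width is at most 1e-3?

10

Initial width b − a = 1.08 − 0.169 = 0.911000.
After n steps the width is (b−a)/2^n; need (b−a)/2^n ≤ 1e-3.
So n ≥ log₂(0.911000/1e-3) = log₂(911.0000) ≈ 9.8313.
Hence n = 10.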